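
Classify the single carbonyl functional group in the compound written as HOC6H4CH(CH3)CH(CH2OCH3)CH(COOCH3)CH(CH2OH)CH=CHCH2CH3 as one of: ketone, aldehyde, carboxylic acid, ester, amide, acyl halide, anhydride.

The carbonyl is in the CH(COOCH3) segment: pendant –COOCH3: carbonyl C bonded to C and –OCH3 → ester.

ester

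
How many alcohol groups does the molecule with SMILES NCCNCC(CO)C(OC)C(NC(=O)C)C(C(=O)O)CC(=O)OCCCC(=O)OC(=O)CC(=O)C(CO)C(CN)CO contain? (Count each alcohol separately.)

3

Working along the chain:
  H2NCH2: –NH2 on an sp³ carbon with no adjacent C=O → amine.
  CH2NHCH2: C–N–C with sp³ carbons and no adjacent C=O → amine (secondary).
  CH(CH2OH): pendant –CH2OH on an sp³ backbone C → alcohol.
  CH(OCH3): pendant –OCH3: C–O–C with sp³ C, no adjacent C=O → ether.
  CH(NHCOCH3): pendant –NHC(=O)CH3: N bonded to a carbonyl → amide (not amine).
  CH(COOH): pendant –COOH: carbonyl C bonded to C and –OH → carboxylic acid.
  CH2COOCH2: –C(=O)–O–C with C on the carbonyl side → ester.
  CH2CO-O-COCH2: two acyl groups sharing one oxygen, –C(=O)–O–C(=O)– → anhydride.
  CO: –C(=O)– with carbon on both sides → ketone.
  CH(CH2OH): pendant –CH2OH on an sp³ backbone C → alcohol.
  CH(CH2NH2): pendant –CH2NH2: N on sp³ C, no adjacent C=O → amine.
  CH2OH: –OH on an sp³ carbon → alcohol.
Alcohol appears at: CH(CH2OH), CH(CH2OH), CH2OH → 3.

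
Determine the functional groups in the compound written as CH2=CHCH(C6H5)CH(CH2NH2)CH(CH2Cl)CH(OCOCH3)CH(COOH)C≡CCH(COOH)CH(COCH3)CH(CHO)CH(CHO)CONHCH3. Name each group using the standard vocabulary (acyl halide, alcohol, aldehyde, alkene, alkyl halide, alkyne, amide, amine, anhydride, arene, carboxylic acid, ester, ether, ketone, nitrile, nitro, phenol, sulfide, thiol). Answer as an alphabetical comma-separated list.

Working along the chain:
  CH2=CH: C=C double bond → alkene.
  CH(C6H5): pendant –C6H5: benzene ring → arene.
  CH(CH2NH2): pendant –CH2NH2: N on sp³ C, no adjacent C=O → amine.
  CH(CH2Cl): pendant –CH2X: halogen on sp³ carbon → alkyl halide.
  CH(OCOCH3): pendant –OC(=O)CH3: an acyloxy group → ester.
  CH(COOH): pendant –COOH: carbonyl C bonded to C and –OH → carboxylic acid.
  C≡C: C≡C triple bond → alkyne.
  CH(COOH): pendant –COOH: carbonyl C bonded to C and –OH → carboxylic acid.
  CH(COCH3): pendant –COCH3: carbonyl C bonded to two carbons → ketone.
  CH(CHO): pendant –CHO: carbonyl C bonded to C and H → aldehyde.
  CH(CHO): pendant –CHO: carbonyl C bonded to C and H → aldehyde.
  CONHCH3: –C(=O)NHCH3: carbonyl C bonded to C and to N → amide (the N is not an amine).

aldehyde, alkene, alkyl halide, alkyne, amide, amine, arene, carboxylic acid, ester, ketone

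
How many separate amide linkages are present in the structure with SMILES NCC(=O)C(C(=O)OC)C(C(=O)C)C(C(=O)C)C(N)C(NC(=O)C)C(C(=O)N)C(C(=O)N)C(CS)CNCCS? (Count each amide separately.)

Working along the chain:
  H2NCH2: –NH2 on an sp³ carbon with no adjacent C=O → amine.
  CO: –C(=O)– with carbon on both sides → ketone.
  CH(COOCH3): pendant –COOCH3: carbonyl C bonded to C and –OCH3 → ester.
  CH(COCH3): pendant –COCH3: carbonyl C bonded to two carbons → ketone.
  CH(COCH3): pendant –COCH3: carbonyl C bonded to two carbons → ketone.
  CH(NH2): –NH2 on an sp³ carbon with no adjacent C=O → amine.
  CH(NHCOCH3): pendant –NHC(=O)CH3: N bonded to a carbonyl → amide (not amine).
  CH(CONH2): pendant –CONH2: carbonyl C bonded to C and N → amide.
  CH(CONH2): pendant –CONH2: carbonyl C bonded to C and N → amide.
  CH(CH2SH): pendant –CH2SH → thiol.
  CH2NHCH2: C–N–C with sp³ carbons and no adjacent C=O → amine (secondary).
  CH2SH: –SH on an sp³ carbon → thiol.
Amide appears at: CH(NHCOCH3), CH(CONH2), CH(CONH2) → 3.

3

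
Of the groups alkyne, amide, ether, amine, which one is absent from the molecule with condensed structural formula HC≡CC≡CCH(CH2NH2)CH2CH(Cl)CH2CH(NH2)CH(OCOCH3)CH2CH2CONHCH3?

amide: present (CONHCH3 — –C(=O)NHCH3: carbonyl C bonded to C and to N → amide (the N is not an amine)).
alkyne: present (HC≡C — C≡C triple bond → alkyne).
amine: present (CH(CH2NH2) — pendant –CH2NH2: N on sp³ C, no adjacent C=O → amine).
ether: absent. In CH(OCOCH3), the C–O–C oxygen is adjacent to a C=O, so it belongs to an ester, not an ether.

ether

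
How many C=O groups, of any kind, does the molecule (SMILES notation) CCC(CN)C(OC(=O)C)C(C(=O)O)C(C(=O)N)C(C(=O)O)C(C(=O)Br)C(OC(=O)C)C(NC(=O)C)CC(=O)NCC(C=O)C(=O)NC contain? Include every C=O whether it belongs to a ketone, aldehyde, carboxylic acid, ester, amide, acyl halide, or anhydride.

CH(OCOCH3): ester, 1 C=O (running total 1).
CH(COOH): carboxylic acid, 1 C=O (running total 2).
CH(CONH2): amide, 1 C=O (running total 3).
CH(COOH): carboxylic acid, 1 C=O (running total 4).
CH(COBr): acyl halide, 1 C=O (running total 5).
CH(OCOCH3): ester, 1 C=O (running total 6).
CH(NHCOCH3): amide, 1 C=O (running total 7).
CH2CONHCH2: amide, 1 C=O (running total 8).
CH(CHO): aldehyde, 1 C=O (running total 9).
CONHCH3: amide, 1 C=O (running total 10).

10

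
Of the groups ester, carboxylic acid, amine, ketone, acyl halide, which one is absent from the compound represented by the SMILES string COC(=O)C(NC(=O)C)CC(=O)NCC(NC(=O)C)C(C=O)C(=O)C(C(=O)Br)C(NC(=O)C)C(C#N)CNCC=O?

carboxylic acid

ketone: present (CO — –C(=O)– with carbon on both sides → ketone).
amine: present (CH2NHCH2 — C–N–C with sp³ carbons and no adjacent C=O → amine (secondary)).
acyl halide: present (CH(COBr) — pendant –C(=O)X: carbonyl C bonded to C and halogen → acyl halide).
ester: present (CH3OOC — CH3O–C(=O)–: carbonyl C bonded to C and to –OCH3 → ester (not ketone + ether)).
carboxylic acid: absent. In CH3OOC, the acyl oxygen is bonded to carbon (–O–C), not to H, so this is an ester. In each of CH(NHCOCH3) and CH2CONHCH2, the carbonyl is bonded to nitrogen, not to –OH; that is an amide.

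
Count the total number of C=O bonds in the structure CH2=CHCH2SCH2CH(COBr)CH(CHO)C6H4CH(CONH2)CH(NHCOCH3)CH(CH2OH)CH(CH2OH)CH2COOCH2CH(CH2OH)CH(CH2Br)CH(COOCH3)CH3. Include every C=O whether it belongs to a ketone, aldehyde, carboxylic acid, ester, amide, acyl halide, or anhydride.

6

CH(COBr): acyl halide, 1 C=O (running total 1).
CH(CHO): aldehyde, 1 C=O (running total 2).
CH(CONH2): amide, 1 C=O (running total 3).
CH(NHCOCH3): amide, 1 C=O (running total 4).
CH2COOCH2: ester, 1 C=O (running total 5).
CH(COOCH3): ester, 1 C=O (running total 6).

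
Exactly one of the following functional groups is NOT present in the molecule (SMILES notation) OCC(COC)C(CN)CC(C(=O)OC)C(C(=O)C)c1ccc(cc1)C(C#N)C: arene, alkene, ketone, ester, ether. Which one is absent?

ketone: present (CH(COCH3) — pendant –COCH3: carbonyl C bonded to two carbons → ketone).
ester: present (CH(COOCH3) — pendant –COOCH3: carbonyl C bonded to C and –OCH3 → ester).
ether: present (CH(CH2OCH3) — pendant –CH2OCH3: C–O–C linkage → ether).
arene: present (C6H4 — para-disubstituted benzene ring → arene).
alkene: absent. In C6H4, the C=C units are part of an aromatic ring, which is an arene, not an isolated alkene.

alkene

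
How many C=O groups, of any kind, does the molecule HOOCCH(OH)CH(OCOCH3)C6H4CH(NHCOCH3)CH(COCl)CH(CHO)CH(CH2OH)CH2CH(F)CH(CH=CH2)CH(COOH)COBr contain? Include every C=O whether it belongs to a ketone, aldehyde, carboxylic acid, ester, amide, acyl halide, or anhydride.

HOOC: carboxylic acid, 1 C=O (running total 1).
CH(OCOCH3): ester, 1 C=O (running total 2).
CH(NHCOCH3): amide, 1 C=O (running total 3).
CH(COCl): acyl halide, 1 C=O (running total 4).
CH(CHO): aldehyde, 1 C=O (running total 5).
CH(COOH): carboxylic acid, 1 C=O (running total 6).
COBr: acyl halide, 1 C=O (running total 7).

7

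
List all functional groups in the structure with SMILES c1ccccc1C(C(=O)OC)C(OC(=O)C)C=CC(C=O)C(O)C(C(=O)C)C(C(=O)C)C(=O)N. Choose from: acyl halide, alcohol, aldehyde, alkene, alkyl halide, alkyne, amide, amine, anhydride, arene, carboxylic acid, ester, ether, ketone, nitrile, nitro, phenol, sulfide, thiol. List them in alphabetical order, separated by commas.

alcohol, aldehyde, alkene, amide, arene, ester, ketone

C6H5– phenyl ring → arene.
pendant –COOCH3: carbonyl C bonded to C and –OCH3 → ester.
pendant –OC(=O)CH3: an acyloxy group → ester.
C=C double bond → alkene.
pendant –CHO: carbonyl C bonded to C and H → aldehyde.
–OH on an sp³ carbon → alcohol (secondary).
pendant –COCH3: carbonyl C bonded to two carbons → ketone.
pendant –COCH3: carbonyl C bonded to two carbons → ketone.
–C(=O)NH2: carbonyl C bonded to C and to N → amide (the N is not a separate amine).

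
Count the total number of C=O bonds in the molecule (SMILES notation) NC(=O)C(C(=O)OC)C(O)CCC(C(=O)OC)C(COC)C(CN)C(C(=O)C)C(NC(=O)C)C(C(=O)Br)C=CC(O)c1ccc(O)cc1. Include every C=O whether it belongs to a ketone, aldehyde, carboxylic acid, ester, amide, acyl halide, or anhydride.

6

H2NCO: amide, 1 C=O (running total 1).
CH(COOCH3): ester, 1 C=O (running total 2).
CH(COOCH3): ester, 1 C=O (running total 3).
CH(COCH3): ketone, 1 C=O (running total 4).
CH(NHCOCH3): amide, 1 C=O (running total 5).
CH(COBr): acyl halide, 1 C=O (running total 6).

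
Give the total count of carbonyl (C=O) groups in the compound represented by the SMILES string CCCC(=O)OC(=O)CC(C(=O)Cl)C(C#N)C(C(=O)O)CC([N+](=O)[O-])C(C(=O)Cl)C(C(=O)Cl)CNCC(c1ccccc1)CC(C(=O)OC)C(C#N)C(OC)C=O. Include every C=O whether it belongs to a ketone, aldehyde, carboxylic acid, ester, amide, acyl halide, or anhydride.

CH2CO-O-COCH2: anhydride, 2 C=O (running total 2).
CH(COCl): acyl halide, 1 C=O (running total 3).
CH(COOH): carboxylic acid, 1 C=O (running total 4).
CH(COCl): acyl halide, 1 C=O (running total 5).
CH(COCl): acyl halide, 1 C=O (running total 6).
CH(COOCH3): ester, 1 C=O (running total 7).
CHO: aldehyde, 1 C=O (running total 8).

8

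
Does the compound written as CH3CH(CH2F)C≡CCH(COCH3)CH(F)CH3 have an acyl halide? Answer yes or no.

no

Taking each segment in turn:
  CH(CH2F): pendant –CH2X: halogen on sp³ carbon → alkyl halide.
  C≡C: C≡C triple bond → alkyne.
  CH(COCH3): pendant –COCH3: carbonyl C bonded to two carbons → ketone.
  CH(F): halogen on an sp³ carbon → alkyl halide.
The groups actually present are: alkyl halide, alkyne, ketone.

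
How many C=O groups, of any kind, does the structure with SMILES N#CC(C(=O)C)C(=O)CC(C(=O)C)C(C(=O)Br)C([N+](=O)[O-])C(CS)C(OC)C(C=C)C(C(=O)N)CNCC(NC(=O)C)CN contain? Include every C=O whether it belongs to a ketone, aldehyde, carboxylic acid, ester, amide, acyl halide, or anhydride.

CH(COCH3): ketone, 1 C=O (running total 1).
CO: ketone, 1 C=O (running total 2).
CH(COCH3): ketone, 1 C=O (running total 3).
CH(COBr): acyl halide, 1 C=O (running total 4).
CH(CONH2): amide, 1 C=O (running total 5).
CH(NHCOCH3): amide, 1 C=O (running total 6).

6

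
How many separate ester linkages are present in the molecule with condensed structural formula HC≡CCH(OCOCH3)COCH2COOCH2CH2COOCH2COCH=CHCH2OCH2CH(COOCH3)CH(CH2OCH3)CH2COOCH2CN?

Working along the chain:
  HC≡C: C≡C triple bond → alkyne.
  CH(OCOCH3): pendant –OC(=O)CH3: an acyloxy group → ester.
  CO: –C(=O)– with carbon on both sides → ketone.
  CH2COOCH2: –C(=O)–O–C with C on the carbonyl side → ester.
  CH2COOCH2: –C(=O)–O–C with C on the carbonyl side → ester.
  CO: –C(=O)– with carbon on both sides → ketone.
  CH=CH: C=C double bond → alkene.
  CH2OCH2: C–O–C with sp³ carbons on both sides and no adjacent C=O → ether.
  CH(COOCH3): pendant –COOCH3: carbonyl C bonded to C and –OCH3 → ester.
  CH(CH2OCH3): pendant –CH2OCH3: C–O–C linkage → ether.
  CH2COOCH2: –C(=O)–O–C with C on the carbonyl side → ester.
  CN: –C≡N: carbon triple-bonded to nitrogen → nitrile.
Ester appears at: CH(OCOCH3), CH2COOCH2, CH2COOCH2, CH(COOCH3), CH2COOCH2 → 5.

5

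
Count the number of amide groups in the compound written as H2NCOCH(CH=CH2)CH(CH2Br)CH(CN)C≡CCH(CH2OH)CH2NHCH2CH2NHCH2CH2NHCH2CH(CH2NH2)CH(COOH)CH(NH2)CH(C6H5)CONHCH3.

–C(=O)NH2: carbonyl C bonded to C and to N → amide (the N is not a separate amine).
pendant –CH=CH2: C=C double bond → alkene.
pendant –CH2X: halogen on sp³ carbon → alkyl halide.
pendant –C≡N: nitrile.
C≡C triple bond → alkyne.
pendant –CH2OH on an sp³ backbone C → alcohol.
C–N–C with sp³ carbons and no adjacent C=O → amine (secondary).
C–N–C with sp³ carbons and no adjacent C=O → amine (secondary).
C–N–C with sp³ carbons and no adjacent C=O → amine (secondary).
pendant –CH2NH2: N on sp³ C, no adjacent C=O → amine.
pendant –COOH: carbonyl C bonded to C and –OH → carboxylic acid.
–NH2 on an sp³ carbon with no adjacent C=O → amine.
pendant –C6H5: benzene ring → arene.
–C(=O)NHCH3: carbonyl C bonded to C and to N → amide (the N is not an amine).
Amide appears at: H2NCO, CONHCH3 → 2.

2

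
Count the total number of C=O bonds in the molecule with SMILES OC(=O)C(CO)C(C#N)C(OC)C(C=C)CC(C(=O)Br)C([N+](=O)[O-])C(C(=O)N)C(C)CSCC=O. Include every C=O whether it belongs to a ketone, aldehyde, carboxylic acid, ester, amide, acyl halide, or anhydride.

4

HOOC: carboxylic acid, 1 C=O (running total 1).
CH(COBr): acyl halide, 1 C=O (running total 2).
CH(CONH2): amide, 1 C=O (running total 3).
CHO: aldehyde, 1 C=O (running total 4).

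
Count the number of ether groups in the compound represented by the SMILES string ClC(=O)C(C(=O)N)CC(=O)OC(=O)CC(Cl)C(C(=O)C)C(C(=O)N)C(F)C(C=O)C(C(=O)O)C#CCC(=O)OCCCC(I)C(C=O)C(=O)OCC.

–C(=O)Cl: carbonyl C bonded to C and to a halogen → acyl halide (not alkyl halide).
pendant –CONH2: carbonyl C bonded to C and N → amide.
two acyl groups sharing one oxygen, –C(=O)–O–C(=O)– → anhydride.
halogen on an sp³ carbon → alkyl halide.
pendant –COCH3: carbonyl C bonded to two carbons → ketone.
pendant –CONH2: carbonyl C bonded to C and N → amide.
halogen on an sp³ carbon → alkyl halide.
pendant –CHO: carbonyl C bonded to C and H → aldehyde.
pendant –COOH: carbonyl C bonded to C and –OH → carboxylic acid.
C≡C triple bond → alkyne.
–C(=O)–O–C with C on the carbonyl side → ester.
halogen on an sp³ carbon → alkyl halide.
pendant –CHO: carbonyl C bonded to C and H → aldehyde.
–C(=O)OCH2CH3: carbonyl C bonded to C and to –OEt → ester.
No segment is a ether: CH2CO-O-COCH2 is anhydride, not ether; CH2COOCH2 is ester, not ether; COOCH2CH3 is ester, not ether. → 0.

0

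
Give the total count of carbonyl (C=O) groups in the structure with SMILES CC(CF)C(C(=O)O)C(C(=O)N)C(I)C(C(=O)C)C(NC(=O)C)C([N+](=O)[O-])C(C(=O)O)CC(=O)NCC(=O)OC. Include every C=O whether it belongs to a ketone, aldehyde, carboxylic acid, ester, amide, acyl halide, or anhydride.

7

CH(COOH): carboxylic acid, 1 C=O (running total 1).
CH(CONH2): amide, 1 C=O (running total 2).
CH(COCH3): ketone, 1 C=O (running total 3).
CH(NHCOCH3): amide, 1 C=O (running total 4).
CH(COOH): carboxylic acid, 1 C=O (running total 5).
CH2CONHCH2: amide, 1 C=O (running total 6).
COOCH3: ester, 1 C=O (running total 7).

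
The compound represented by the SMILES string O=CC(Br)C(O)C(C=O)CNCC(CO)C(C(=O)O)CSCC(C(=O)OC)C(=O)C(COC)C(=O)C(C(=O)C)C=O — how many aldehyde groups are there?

terminal –CHO: carbonyl C bonded to H and C → aldehyde.
halogen on an sp³ carbon → alkyl halide.
–OH on an sp³ carbon → alcohol (secondary).
pendant –CHO: carbonyl C bonded to C and H → aldehyde.
C–N–C with sp³ carbons and no adjacent C=O → amine (secondary).
pendant –CH2OH on an sp³ backbone C → alcohol.
pendant –COOH: carbonyl C bonded to C and –OH → carboxylic acid.
C–S–C linkage → sulfide (thioether).
pendant –COOCH3: carbonyl C bonded to C and –OCH3 → ester.
–C(=O)– with carbon on both sides → ketone.
pendant –CH2OCH3: C–O–C linkage → ether.
–C(=O)– with carbon on both sides → ketone.
pendant –COCH3: carbonyl C bonded to two carbons → ketone.
terminal –CHO: carbonyl C bonded to H and C → aldehyde.
Aldehyde appears at: OHC, CH(CHO), CHO → 3.

3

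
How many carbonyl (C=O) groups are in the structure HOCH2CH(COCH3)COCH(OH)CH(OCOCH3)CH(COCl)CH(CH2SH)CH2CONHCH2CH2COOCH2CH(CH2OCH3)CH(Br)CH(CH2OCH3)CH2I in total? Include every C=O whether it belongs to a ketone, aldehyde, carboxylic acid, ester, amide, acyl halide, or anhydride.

CH(COCH3): ketone, 1 C=O (running total 1).
CO: ketone, 1 C=O (running total 2).
CH(OCOCH3): ester, 1 C=O (running total 3).
CH(COCl): acyl halide, 1 C=O (running total 4).
CH2CONHCH2: amide, 1 C=O (running total 5).
CH2COOCH2: ester, 1 C=O (running total 6).

6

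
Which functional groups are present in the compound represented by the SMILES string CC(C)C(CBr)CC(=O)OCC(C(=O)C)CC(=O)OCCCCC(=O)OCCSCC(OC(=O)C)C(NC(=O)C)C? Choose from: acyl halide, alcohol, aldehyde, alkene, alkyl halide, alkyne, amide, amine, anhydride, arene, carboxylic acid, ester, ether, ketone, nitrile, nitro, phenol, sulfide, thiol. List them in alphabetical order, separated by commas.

Reading the structure from left to right:
  CH(CH2Br): pendant –CH2X: halogen on sp³ carbon → alkyl halide.
  CH2COOCH2: –C(=O)–O–C with C on the carbonyl side → ester.
  CH(COCH3): pendant –COCH3: carbonyl C bonded to two carbons → ketone.
  CH2COOCH2: –C(=O)–O–C with C on the carbonyl side → ester.
  CH2COOCH2: –C(=O)–O–C with C on the carbonyl side → ester.
  CH2SCH2: C–S–C linkage → sulfide (thioether).
  CH(OCOCH3): pendant –OC(=O)CH3: an acyloxy group → ester.
  CH(NHCOCH3): pendant –NHC(=O)CH3: N bonded to a carbonyl → amide (not amine).

alkyl halide, amide, ester, ketone, sulfide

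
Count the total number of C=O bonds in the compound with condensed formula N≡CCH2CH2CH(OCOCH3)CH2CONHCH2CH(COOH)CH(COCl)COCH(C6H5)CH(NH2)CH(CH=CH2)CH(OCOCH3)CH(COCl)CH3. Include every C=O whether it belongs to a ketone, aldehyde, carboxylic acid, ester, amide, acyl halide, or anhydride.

7

CH(OCOCH3): ester, 1 C=O (running total 1).
CH2CONHCH2: amide, 1 C=O (running total 2).
CH(COOH): carboxylic acid, 1 C=O (running total 3).
CH(COCl): acyl halide, 1 C=O (running total 4).
CO: ketone, 1 C=O (running total 5).
CH(OCOCH3): ester, 1 C=O (running total 6).
CH(COCl): acyl halide, 1 C=O (running total 7).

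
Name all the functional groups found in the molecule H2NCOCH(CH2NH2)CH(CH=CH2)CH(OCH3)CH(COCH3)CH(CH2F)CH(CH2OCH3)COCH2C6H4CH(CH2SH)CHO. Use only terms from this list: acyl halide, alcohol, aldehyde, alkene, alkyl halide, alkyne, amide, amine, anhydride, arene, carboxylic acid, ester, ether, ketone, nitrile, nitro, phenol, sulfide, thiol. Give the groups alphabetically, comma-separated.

–C(=O)NH2: carbonyl C bonded to C and to N → amide (the N is not a separate amine).
pendant –CH2NH2: N on sp³ C, no adjacent C=O → amine.
pendant –CH=CH2: C=C double bond → alkene.
pendant –OCH3: C–O–C with sp³ C, no adjacent C=O → ether.
pendant –COCH3: carbonyl C bonded to two carbons → ketone.
pendant –CH2X: halogen on sp³ carbon → alkyl halide.
pendant –CH2OCH3: C–O–C linkage → ether.
–C(=O)– with carbon on both sides → ketone.
para-disubstituted benzene ring → arene.
pendant –CH2SH → thiol.
terminal –CHO: carbonyl C bonded to H and C → aldehyde.

aldehyde, alkene, alkyl halide, amide, amine, arene, ether, ketone, thiol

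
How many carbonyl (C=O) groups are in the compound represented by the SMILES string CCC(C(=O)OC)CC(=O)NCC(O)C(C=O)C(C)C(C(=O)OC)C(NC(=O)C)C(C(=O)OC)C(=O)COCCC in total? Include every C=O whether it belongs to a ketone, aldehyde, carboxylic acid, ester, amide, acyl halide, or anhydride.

CH(COOCH3): ester, 1 C=O (running total 1).
CH2CONHCH2: amide, 1 C=O (running total 2).
CH(CHO): aldehyde, 1 C=O (running total 3).
CH(COOCH3): ester, 1 C=O (running total 4).
CH(NHCOCH3): amide, 1 C=O (running total 5).
CH(COOCH3): ester, 1 C=O (running total 6).
CO: ketone, 1 C=O (running total 7).

7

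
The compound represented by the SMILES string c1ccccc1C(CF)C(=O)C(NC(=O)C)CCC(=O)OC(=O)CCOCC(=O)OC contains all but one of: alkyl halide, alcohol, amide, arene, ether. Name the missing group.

alcohol

ether: present (CH2OCH2 — C–O–C with sp³ carbons on both sides and no adjacent C=O → ether).
arene: present (C6H5 — C6H5– phenyl ring → arene).
alkyl halide: present (CH(CH2F) — pendant –CH2X: halogen on sp³ carbon → alkyl halide).
amide: present (CH(NHCOCH3) — pendant –NHC(=O)CH3: N bonded to a carbonyl → amide (not amine)).
alcohol: no segment matches this pattern.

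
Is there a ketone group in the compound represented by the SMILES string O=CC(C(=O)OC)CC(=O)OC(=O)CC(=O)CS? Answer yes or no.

terminal –CHO: carbonyl C bonded to H and C → aldehyde.
pendant –COOCH3: carbonyl C bonded to C and –OCH3 → ester.
two acyl groups sharing one oxygen, –C(=O)–O–C(=O)– → anhydride.
–C(=O)– with carbon on both sides → ketone.
–SH on an sp³ carbon → thiol.
The CO segment supplies the ketone: –C(=O)– with carbon on both sides → ketone.

yes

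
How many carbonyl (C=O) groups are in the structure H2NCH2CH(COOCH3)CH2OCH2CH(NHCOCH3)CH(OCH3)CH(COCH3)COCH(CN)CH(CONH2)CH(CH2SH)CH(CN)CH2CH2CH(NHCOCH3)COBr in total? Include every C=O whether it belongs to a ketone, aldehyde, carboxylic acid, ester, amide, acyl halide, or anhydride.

CH(COOCH3): ester, 1 C=O (running total 1).
CH(NHCOCH3): amide, 1 C=O (running total 2).
CH(COCH3): ketone, 1 C=O (running total 3).
CO: ketone, 1 C=O (running total 4).
CH(CONH2): amide, 1 C=O (running total 5).
CH(NHCOCH3): amide, 1 C=O (running total 6).
COBr: acyl halide, 1 C=O (running total 7).

7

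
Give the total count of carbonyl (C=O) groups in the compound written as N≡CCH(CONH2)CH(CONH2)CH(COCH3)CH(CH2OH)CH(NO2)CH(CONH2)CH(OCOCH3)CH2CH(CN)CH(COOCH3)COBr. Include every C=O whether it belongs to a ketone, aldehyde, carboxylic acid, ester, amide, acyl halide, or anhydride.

CH(CONH2): amide, 1 C=O (running total 1).
CH(CONH2): amide, 1 C=O (running total 2).
CH(COCH3): ketone, 1 C=O (running total 3).
CH(CONH2): amide, 1 C=O (running total 4).
CH(OCOCH3): ester, 1 C=O (running total 5).
CH(COOCH3): ester, 1 C=O (running total 6).
COBr: acyl halide, 1 C=O (running total 7).

7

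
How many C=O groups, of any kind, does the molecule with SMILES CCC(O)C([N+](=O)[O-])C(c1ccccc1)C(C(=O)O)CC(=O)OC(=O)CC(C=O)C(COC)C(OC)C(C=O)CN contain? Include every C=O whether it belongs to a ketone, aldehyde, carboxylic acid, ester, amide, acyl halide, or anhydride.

5

CH(COOH): carboxylic acid, 1 C=O (running total 1).
CH2CO-O-COCH2: anhydride, 2 C=O (running total 3).
CH(CHO): aldehyde, 1 C=O (running total 4).
CH(CHO): aldehyde, 1 C=O (running total 5).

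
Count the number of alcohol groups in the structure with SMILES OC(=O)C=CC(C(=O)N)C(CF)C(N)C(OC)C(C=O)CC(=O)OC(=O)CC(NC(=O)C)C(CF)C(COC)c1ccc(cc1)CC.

Working along the chain:
  HOOC: –COOH: carbonyl C bonded to –OH and C → carboxylic acid (the –OH is not a separate alcohol).
  CH=CH: C=C double bond → alkene.
  CH(CONH2): pendant –CONH2: carbonyl C bonded to C and N → amide.
  CH(CH2F): pendant –CH2X: halogen on sp³ carbon → alkyl halide.
  CH(NH2): –NH2 on an sp³ carbon with no adjacent C=O → amine.
  CH(OCH3): pendant –OCH3: C–O–C with sp³ C, no adjacent C=O → ether.
  CH(CHO): pendant –CHO: carbonyl C bonded to C and H → aldehyde.
  CH2CO-O-COCH2: two acyl groups sharing one oxygen, –C(=O)–O–C(=O)– → anhydride.
  CH(NHCOCH3): pendant –NHC(=O)CH3: N bonded to a carbonyl → amide (not amine).
  CH(CH2F): pendant –CH2X: halogen on sp³ carbon → alkyl halide.
  CH(CH2OCH3): pendant –CH2OCH3: C–O–C linkage → ether.
  C6H4: para-disubstituted benzene ring → arene.
No segment is a alcohol: HOOC is carboxylic acid, not alcohol; CH(OCH3) is ether, not alcohol; CH(CHO) is aldehyde, not alcohol. → 0.

0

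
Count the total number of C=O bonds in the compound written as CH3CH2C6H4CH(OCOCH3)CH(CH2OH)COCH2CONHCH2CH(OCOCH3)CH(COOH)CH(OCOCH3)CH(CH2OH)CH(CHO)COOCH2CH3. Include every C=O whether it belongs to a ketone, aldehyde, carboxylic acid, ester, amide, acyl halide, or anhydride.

8

CH(OCOCH3): ester, 1 C=O (running total 1).
CO: ketone, 1 C=O (running total 2).
CH2CONHCH2: amide, 1 C=O (running total 3).
CH(OCOCH3): ester, 1 C=O (running total 4).
CH(COOH): carboxylic acid, 1 C=O (running total 5).
CH(OCOCH3): ester, 1 C=O (running total 6).
CH(CHO): aldehyde, 1 C=O (running total 7).
COOCH2CH3: ester, 1 C=O (running total 8).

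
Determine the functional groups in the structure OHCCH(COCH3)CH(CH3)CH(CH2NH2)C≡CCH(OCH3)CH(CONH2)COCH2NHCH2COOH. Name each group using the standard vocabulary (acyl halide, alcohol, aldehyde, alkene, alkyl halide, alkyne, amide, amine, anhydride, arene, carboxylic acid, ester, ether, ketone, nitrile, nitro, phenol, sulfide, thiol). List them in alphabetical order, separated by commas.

aldehyde, alkyne, amide, amine, carboxylic acid, ether, ketone

terminal –CHO: carbonyl C bonded to H and C → aldehyde.
pendant –COCH3: carbonyl C bonded to two carbons → ketone.
pendant –CH2NH2: N on sp³ C, no adjacent C=O → amine.
C≡C triple bond → alkyne.
pendant –OCH3: C–O–C with sp³ C, no adjacent C=O → ether.
pendant –CONH2: carbonyl C bonded to C and N → amide.
–C(=O)– with carbon on both sides → ketone.
C–N–C with sp³ carbons and no adjacent C=O → amine (secondary).
–COOH: carbonyl C bonded to –OH and C → carboxylic acid (the –OH is not a separate alcohol).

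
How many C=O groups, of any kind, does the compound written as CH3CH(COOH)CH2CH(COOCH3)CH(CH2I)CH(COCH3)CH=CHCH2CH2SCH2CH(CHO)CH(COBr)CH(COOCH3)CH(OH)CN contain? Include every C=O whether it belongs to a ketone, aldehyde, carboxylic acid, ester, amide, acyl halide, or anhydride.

6

CH(COOH): carboxylic acid, 1 C=O (running total 1).
CH(COOCH3): ester, 1 C=O (running total 2).
CH(COCH3): ketone, 1 C=O (running total 3).
CH(CHO): aldehyde, 1 C=O (running total 4).
CH(COBr): acyl halide, 1 C=O (running total 5).
CH(COOCH3): ester, 1 C=O (running total 6).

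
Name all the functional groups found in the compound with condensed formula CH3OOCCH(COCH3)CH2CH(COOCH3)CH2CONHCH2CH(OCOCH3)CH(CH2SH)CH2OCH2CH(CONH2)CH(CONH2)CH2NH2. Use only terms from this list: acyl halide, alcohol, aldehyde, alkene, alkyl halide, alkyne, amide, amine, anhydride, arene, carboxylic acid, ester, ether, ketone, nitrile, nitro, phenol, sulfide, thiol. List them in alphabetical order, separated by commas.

Working along the chain:
  CH3OOC: CH3O–C(=O)–: carbonyl C bonded to C and to –OCH3 → ester (not ketone + ether).
  CH(COCH3): pendant –COCH3: carbonyl C bonded to two carbons → ketone.
  CH(COOCH3): pendant –COOCH3: carbonyl C bonded to C and –OCH3 → ester.
  CH2CONHCH2: –C(=O)–N– linkage → amide (the N is not an amine).
  CH(OCOCH3): pendant –OC(=O)CH3: an acyloxy group → ester.
  CH(CH2SH): pendant –CH2SH → thiol.
  CH2OCH2: C–O–C with sp³ carbons on both sides and no adjacent C=O → ether.
  CH(CONH2): pendant –CONH2: carbonyl C bonded to C and N → amide.
  CH(CONH2): pendant –CONH2: carbonyl C bonded to C and N → amide.
  CH2NH2: –NH2 on an sp³ carbon with no adjacent C=O → amine.

amide, amine, ester, ether, ketone, thiol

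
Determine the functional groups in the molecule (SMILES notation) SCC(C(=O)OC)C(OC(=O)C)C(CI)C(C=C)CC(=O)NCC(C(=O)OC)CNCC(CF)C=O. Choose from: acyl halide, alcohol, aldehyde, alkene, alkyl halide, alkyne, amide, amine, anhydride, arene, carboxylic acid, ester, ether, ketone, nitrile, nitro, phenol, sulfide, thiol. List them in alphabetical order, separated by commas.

aldehyde, alkene, alkyl halide, amide, amine, ester, thiol

–SH on an sp³ carbon → thiol.
pendant –COOCH3: carbonyl C bonded to C and –OCH3 → ester.
pendant –OC(=O)CH3: an acyloxy group → ester.
pendant –CH2X: halogen on sp³ carbon → alkyl halide.
pendant –CH=CH2: C=C double bond → alkene.
–C(=O)–N– linkage → amide (the N is not an amine).
pendant –COOCH3: carbonyl C bonded to C and –OCH3 → ester.
C–N–C with sp³ carbons and no adjacent C=O → amine (secondary).
pendant –CH2X: halogen on sp³ carbon → alkyl halide.
terminal –CHO: carbonyl C bonded to H and C → aldehyde.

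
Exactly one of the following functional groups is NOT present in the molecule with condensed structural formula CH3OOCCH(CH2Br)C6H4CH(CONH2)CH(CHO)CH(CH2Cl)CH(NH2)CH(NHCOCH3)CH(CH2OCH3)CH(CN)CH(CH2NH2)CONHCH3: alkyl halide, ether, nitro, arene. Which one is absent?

nitro

arene: present (C6H4 — para-disubstituted benzene ring → arene).
alkyl halide: present (CH(CH2Br) — pendant –CH2X: halogen on sp³ carbon → alkyl halide).
ether: present (CH(CH2OCH3) — pendant –CH2OCH3: C–O–C linkage → ether).
nitro: no segment matches this pattern.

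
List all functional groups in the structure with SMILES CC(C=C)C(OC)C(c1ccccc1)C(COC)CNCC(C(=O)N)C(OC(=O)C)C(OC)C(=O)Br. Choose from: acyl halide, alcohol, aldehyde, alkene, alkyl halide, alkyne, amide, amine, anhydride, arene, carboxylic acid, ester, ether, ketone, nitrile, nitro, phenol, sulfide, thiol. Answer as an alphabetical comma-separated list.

acyl halide, alkene, amide, amine, arene, ester, ether

Working along the chain:
  CH(CH=CH2): pendant –CH=CH2: C=C double bond → alkene.
  CH(OCH3): pendant –OCH3: C–O–C with sp³ C, no adjacent C=O → ether.
  CH(C6H5): pendant –C6H5: benzene ring → arene.
  CH(CH2OCH3): pendant –CH2OCH3: C–O–C linkage → ether.
  CH2NHCH2: C–N–C with sp³ carbons and no adjacent C=O → amine (secondary).
  CH(CONH2): pendant –CONH2: carbonyl C bonded to C and N → amide.
  CH(OCOCH3): pendant –OC(=O)CH3: an acyloxy group → ester.
  CH(OCH3): pendant –OCH3: C–O–C with sp³ C, no adjacent C=O → ether.
  COBr: –C(=O)Br: carbonyl C bonded to C and to a halogen → acyl halide (not alkyl halide).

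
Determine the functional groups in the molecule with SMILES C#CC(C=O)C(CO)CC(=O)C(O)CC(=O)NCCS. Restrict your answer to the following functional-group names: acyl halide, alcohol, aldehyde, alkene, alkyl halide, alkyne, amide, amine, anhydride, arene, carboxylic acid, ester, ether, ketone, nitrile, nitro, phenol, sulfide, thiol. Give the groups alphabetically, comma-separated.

C≡C triple bond → alkyne.
pendant –CHO: carbonyl C bonded to C and H → aldehyde.
pendant –CH2OH on an sp³ backbone C → alcohol.
–C(=O)– with carbon on both sides → ketone.
–OH on an sp³ carbon → alcohol (secondary).
–C(=O)–N– linkage → amide (the N is not an amine).
–SH on an sp³ carbon → thiol.

alcohol, aldehyde, alkyne, amide, ketone, thiol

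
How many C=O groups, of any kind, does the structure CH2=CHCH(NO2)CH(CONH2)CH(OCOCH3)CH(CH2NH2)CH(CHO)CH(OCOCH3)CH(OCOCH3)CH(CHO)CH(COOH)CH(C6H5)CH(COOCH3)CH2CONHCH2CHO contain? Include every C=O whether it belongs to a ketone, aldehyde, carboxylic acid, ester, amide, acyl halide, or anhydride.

10

CH(CONH2): amide, 1 C=O (running total 1).
CH(OCOCH3): ester, 1 C=O (running total 2).
CH(CHO): aldehyde, 1 C=O (running total 3).
CH(OCOCH3): ester, 1 C=O (running total 4).
CH(OCOCH3): ester, 1 C=O (running total 5).
CH(CHO): aldehyde, 1 C=O (running total 6).
CH(COOH): carboxylic acid, 1 C=O (running total 7).
CH(COOCH3): ester, 1 C=O (running total 8).
CH2CONHCH2: amide, 1 C=O (running total 9).
CHO: aldehyde, 1 C=O (running total 10).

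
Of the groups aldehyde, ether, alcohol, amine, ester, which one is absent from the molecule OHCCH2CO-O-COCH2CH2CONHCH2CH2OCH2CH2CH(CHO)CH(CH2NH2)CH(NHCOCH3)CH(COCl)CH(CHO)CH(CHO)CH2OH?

amine: present (CH(CH2NH2) — pendant –CH2NH2: N on sp³ C, no adjacent C=O → amine).
ether: present (CH2OCH2 — C–O–C with sp³ carbons on both sides and no adjacent C=O → ether).
alcohol: present (CH2OH — –OH on an sp³ carbon → alcohol).
aldehyde: present (OHC — terminal –CHO: carbonyl C bonded to H and C → aldehyde).
ester: absent. In CH2CO-O-COCH2, the oxygen bridges two acyl groups, which is an anhydride, not an ester.

ester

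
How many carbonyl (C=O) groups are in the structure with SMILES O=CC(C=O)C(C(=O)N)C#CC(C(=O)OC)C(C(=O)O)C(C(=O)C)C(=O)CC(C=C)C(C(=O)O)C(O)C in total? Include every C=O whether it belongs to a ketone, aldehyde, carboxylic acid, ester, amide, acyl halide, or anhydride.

8

OHC: aldehyde, 1 C=O (running total 1).
CH(CHO): aldehyde, 1 C=O (running total 2).
CH(CONH2): amide, 1 C=O (running total 3).
CH(COOCH3): ester, 1 C=O (running total 4).
CH(COOH): carboxylic acid, 1 C=O (running total 5).
CH(COCH3): ketone, 1 C=O (running total 6).
CO: ketone, 1 C=O (running total 7).
CH(COOH): carboxylic acid, 1 C=O (running total 8).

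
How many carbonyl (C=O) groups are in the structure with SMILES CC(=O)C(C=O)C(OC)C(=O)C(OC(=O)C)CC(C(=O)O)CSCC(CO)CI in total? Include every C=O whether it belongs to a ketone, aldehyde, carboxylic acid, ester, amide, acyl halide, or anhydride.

5

CO: ketone, 1 C=O (running total 1).
CH(CHO): aldehyde, 1 C=O (running total 2).
CO: ketone, 1 C=O (running total 3).
CH(OCOCH3): ester, 1 C=O (running total 4).
CH(COOH): carboxylic acid, 1 C=O (running total 5).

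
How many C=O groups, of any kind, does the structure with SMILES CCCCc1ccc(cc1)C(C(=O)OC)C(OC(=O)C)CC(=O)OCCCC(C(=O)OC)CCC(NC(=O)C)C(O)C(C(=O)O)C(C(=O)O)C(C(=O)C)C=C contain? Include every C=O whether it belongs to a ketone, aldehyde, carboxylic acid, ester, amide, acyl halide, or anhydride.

8

CH(COOCH3): ester, 1 C=O (running total 1).
CH(OCOCH3): ester, 1 C=O (running total 2).
CH2COOCH2: ester, 1 C=O (running total 3).
CH(COOCH3): ester, 1 C=O (running total 4).
CH(NHCOCH3): amide, 1 C=O (running total 5).
CH(COOH): carboxylic acid, 1 C=O (running total 6).
CH(COOH): carboxylic acid, 1 C=O (running total 7).
CH(COCH3): ketone, 1 C=O (running total 8).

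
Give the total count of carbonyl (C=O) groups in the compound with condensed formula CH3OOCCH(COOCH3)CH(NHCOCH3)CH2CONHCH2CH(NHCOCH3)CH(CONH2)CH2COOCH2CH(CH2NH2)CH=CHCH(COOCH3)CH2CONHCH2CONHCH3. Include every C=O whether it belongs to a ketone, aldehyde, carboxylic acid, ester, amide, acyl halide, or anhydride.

CH3OOC: ester, 1 C=O (running total 1).
CH(COOCH3): ester, 1 C=O (running total 2).
CH(NHCOCH3): amide, 1 C=O (running total 3).
CH2CONHCH2: amide, 1 C=O (running total 4).
CH(NHCOCH3): amide, 1 C=O (running total 5).
CH(CONH2): amide, 1 C=O (running total 6).
CH2COOCH2: ester, 1 C=O (running total 7).
CH(COOCH3): ester, 1 C=O (running total 8).
CH2CONHCH2: amide, 1 C=O (running total 9).
CONHCH3: amide, 1 C=O (running total 10).

10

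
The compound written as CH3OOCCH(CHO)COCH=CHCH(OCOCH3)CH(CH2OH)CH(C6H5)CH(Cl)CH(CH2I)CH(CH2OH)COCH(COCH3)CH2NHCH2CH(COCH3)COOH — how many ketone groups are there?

CH3O–C(=O)–: carbonyl C bonded to C and to –OCH3 → ester (not ketone + ether).
pendant –CHO: carbonyl C bonded to C and H → aldehyde.
–C(=O)– with carbon on both sides → ketone.
C=C double bond → alkene.
pendant –OC(=O)CH3: an acyloxy group → ester.
pendant –CH2OH on an sp³ backbone C → alcohol.
pendant –C6H5: benzene ring → arene.
halogen on an sp³ carbon → alkyl halide.
pendant –CH2X: halogen on sp³ carbon → alkyl halide.
pendant –CH2OH on an sp³ backbone C → alcohol.
–C(=O)– with carbon on both sides → ketone.
pendant –COCH3: carbonyl C bonded to two carbons → ketone.
C–N–C with sp³ carbons and no adjacent C=O → amine (secondary).
pendant –COCH3: carbonyl C bonded to two carbons → ketone.
–COOH: carbonyl C bonded to –OH and C → carboxylic acid (the –OH is not a separate alcohol).
Ketone appears at: CO, CO, CH(COCH3), CH(COCH3) → 4.

4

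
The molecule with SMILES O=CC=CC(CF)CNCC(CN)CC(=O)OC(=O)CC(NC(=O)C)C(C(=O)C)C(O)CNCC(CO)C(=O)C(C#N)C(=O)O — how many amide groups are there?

terminal –CHO: carbonyl C bonded to H and C → aldehyde.
C=C double bond → alkene.
pendant –CH2X: halogen on sp³ carbon → alkyl halide.
C–N–C with sp³ carbons and no adjacent C=O → amine (secondary).
pendant –CH2NH2: N on sp³ C, no adjacent C=O → amine.
two acyl groups sharing one oxygen, –C(=O)–O–C(=O)– → anhydride.
pendant –NHC(=O)CH3: N bonded to a carbonyl → amide (not amine).
pendant –COCH3: carbonyl C bonded to two carbons → ketone.
–OH on an sp³ carbon → alcohol (secondary).
C–N–C with sp³ carbons and no adjacent C=O → amine (secondary).
pendant –CH2OH on an sp³ backbone C → alcohol.
–C(=O)– with carbon on both sides → ketone.
pendant –C≡N: nitrile.
–COOH: carbonyl C bonded to –OH and C → carboxylic acid (the –OH is not a separate alcohol).
Amide appears at: CH(NHCOCH3) → 1.

1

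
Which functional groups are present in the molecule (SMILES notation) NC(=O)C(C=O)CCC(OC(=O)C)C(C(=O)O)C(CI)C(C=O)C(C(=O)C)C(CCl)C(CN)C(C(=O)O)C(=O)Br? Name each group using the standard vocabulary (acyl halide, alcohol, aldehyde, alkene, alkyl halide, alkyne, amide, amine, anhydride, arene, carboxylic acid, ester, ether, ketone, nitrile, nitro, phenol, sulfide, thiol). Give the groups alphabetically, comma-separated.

acyl halide, aldehyde, alkyl halide, amide, amine, carboxylic acid, ester, ketone

–C(=O)NH2: carbonyl C bonded to C and to N → amide (the N is not a separate amine).
pendant –CHO: carbonyl C bonded to C and H → aldehyde.
pendant –OC(=O)CH3: an acyloxy group → ester.
pendant –COOH: carbonyl C bonded to C and –OH → carboxylic acid.
pendant –CH2X: halogen on sp³ carbon → alkyl halide.
pendant –CHO: carbonyl C bonded to C and H → aldehyde.
pendant –COCH3: carbonyl C bonded to two carbons → ketone.
pendant –CH2X: halogen on sp³ carbon → alkyl halide.
pendant –CH2NH2: N on sp³ C, no adjacent C=O → amine.
pendant –COOH: carbonyl C bonded to C and –OH → carboxylic acid.
–C(=O)Br: carbonyl C bonded to C and to a halogen → acyl halide (not alkyl halide).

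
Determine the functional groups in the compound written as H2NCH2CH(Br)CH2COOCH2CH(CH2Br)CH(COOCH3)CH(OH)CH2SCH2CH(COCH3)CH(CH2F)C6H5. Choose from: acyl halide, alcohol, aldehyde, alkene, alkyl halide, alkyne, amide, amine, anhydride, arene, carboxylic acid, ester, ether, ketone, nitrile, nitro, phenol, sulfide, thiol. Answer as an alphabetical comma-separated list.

–NH2 on an sp³ carbon with no adjacent C=O → amine.
halogen on an sp³ carbon → alkyl halide.
–C(=O)–O–C with C on the carbonyl side → ester.
pendant –CH2X: halogen on sp³ carbon → alkyl halide.
pendant –COOCH3: carbonyl C bonded to C and –OCH3 → ester.
–OH on an sp³ carbon → alcohol (secondary).
C–S–C linkage → sulfide (thioether).
pendant –COCH3: carbonyl C bonded to two carbons → ketone.
pendant –CH2X: halogen on sp³ carbon → alkyl halide.
–C6H5 phenyl ring → arene.

alcohol, alkyl halide, amine, arene, ester, ketone, sulfide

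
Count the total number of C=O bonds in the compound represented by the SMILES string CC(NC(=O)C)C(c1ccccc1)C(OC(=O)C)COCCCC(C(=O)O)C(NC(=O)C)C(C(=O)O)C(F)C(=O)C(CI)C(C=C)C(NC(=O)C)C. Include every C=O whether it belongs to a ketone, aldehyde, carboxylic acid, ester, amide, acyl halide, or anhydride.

7

CH(NHCOCH3): amide, 1 C=O (running total 1).
CH(OCOCH3): ester, 1 C=O (running total 2).
CH(COOH): carboxylic acid, 1 C=O (running total 3).
CH(NHCOCH3): amide, 1 C=O (running total 4).
CH(COOH): carboxylic acid, 1 C=O (running total 5).
CO: ketone, 1 C=O (running total 6).
CH(NHCOCH3): amide, 1 C=O (running total 7).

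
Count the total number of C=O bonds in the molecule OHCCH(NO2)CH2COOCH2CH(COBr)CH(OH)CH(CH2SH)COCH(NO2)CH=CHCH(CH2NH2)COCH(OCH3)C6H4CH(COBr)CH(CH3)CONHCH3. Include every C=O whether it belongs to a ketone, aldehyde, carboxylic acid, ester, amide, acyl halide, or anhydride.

OHC: aldehyde, 1 C=O (running total 1).
CH2COOCH2: ester, 1 C=O (running total 2).
CH(COBr): acyl halide, 1 C=O (running total 3).
CO: ketone, 1 C=O (running total 4).
CO: ketone, 1 C=O (running total 5).
CH(COBr): acyl halide, 1 C=O (running total 6).
CONHCH3: amide, 1 C=O (running total 7).

7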